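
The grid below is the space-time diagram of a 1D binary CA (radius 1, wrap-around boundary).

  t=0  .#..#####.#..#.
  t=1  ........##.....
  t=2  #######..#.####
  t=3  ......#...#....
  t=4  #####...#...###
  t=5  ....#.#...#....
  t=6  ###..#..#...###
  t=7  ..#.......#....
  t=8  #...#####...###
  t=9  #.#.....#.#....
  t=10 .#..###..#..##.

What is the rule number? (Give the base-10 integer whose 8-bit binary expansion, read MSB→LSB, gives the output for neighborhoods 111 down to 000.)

97

  ###|.  b7=0 t=0,i=5
  ##.|#  b6=1 t=0,i=8
  #.#|#  b5=1 t=0,i=9
  #..|.  b4=0 t=0,i=2
  .##|.  b3=0 t=0,i=4
  .#.|.  b2=0 t=0,i=1
  ..#|.  b1=0 t=0,i=0
  ...|#  b0=1 t=1,i=0
  bits 01100001 = 97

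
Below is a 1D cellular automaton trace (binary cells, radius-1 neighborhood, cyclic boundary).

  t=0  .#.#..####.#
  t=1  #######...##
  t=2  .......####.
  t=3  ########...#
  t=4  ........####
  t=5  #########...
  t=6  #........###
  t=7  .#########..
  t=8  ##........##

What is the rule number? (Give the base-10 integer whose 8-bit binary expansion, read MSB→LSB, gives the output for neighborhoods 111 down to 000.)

  nb ###: next=.  (t=0,i=7, bit7=0)
  nb ##.: next=.  (t=0,i=9, bit6=0)
  nb #.#: next=#  (t=0,i=0, bit5=1)
  nb #..: next=#  (t=0,i=4, bit4=1)
  nb .##: next=#  (t=0,i=6, bit3=1)
  nb .#.: next=#  (t=0,i=1, bit2=1)
  nb ..#: next=#  (t=0,i=5, bit1=1)
  nb ...: next=#  (t=1,i=8, bit0=1)
  bits 00111111 = 63

63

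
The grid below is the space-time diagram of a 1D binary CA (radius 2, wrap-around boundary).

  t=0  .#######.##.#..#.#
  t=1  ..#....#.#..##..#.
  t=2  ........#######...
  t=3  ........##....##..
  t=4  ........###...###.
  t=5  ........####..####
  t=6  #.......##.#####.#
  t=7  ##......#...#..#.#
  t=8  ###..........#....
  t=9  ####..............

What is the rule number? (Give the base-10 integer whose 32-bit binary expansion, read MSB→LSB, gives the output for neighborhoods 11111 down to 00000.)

  [31] ##### => .  t=0,i=3
  [30] ####. => .  t=0,i=6
  [29] ###.# => #  t=0,i=7
  [28] ###.. => #  t=2,i=14
  [27] ##.## => .  t=0,i=8
  [26] ##.#. => .  t=0,i=11
  [25] ##..# => #  t=1,i=14
  [24] ##... => #  t=2,i=15
  [23] #.### => .  t=0,i=1
  [22] #.##. => #  t=0,i=9
  [21] #.#.# => .  t=0,i=17
  [20] #.#.. => #  t=0,i=12
  [19] #..## => #  t=1,i=11
  [18] #..#. => .  t=0,i=14
  [17] #...# => .  t=1,i=0
  [16] #.... => .  t=1,i=4
  [15] .#### => #  t=0,i=2
  [14] .###. => #  t=4,i=9
  [13] .##.# => .  t=0,i=10
  [12] .##.. => #  t=1,i=13
  [11] .#.## => .  t=0,i=0
  [10] .#.#. => #  t=0,i=16
  [9] .#..# => #  t=0,i=13
  [8] .#... => .  t=1,i=3
  [7] ..### => #  t=2,i=8
  [6] ..##. => #  t=1,i=12
  [5] ..#.# => .  t=0,i=15
  [4] ..#.. => .  t=1,i=2
  [3] ...## => .  t=2,i=7
  [2] ...#. => .  t=1,i=1
  [1] ....# => .  t=1,i=5
  [0] ..... => .  t=2,i=0
  bits 00110011010110001101011011000000 = 861460160

861460160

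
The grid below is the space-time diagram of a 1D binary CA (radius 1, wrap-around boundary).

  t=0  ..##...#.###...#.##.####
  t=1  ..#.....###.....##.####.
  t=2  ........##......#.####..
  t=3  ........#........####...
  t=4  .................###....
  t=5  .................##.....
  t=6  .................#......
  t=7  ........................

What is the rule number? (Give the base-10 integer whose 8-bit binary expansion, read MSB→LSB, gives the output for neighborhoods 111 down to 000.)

  ### -> #   bit 7 = 1  t=0,i=10
  ##. -> .   bit 6 = 0  t=0,i=3
  #.# -> #   bit 5 = 1  t=0,i=8
  #.. -> .   bit 4 = 0  t=0,i=0
  .## -> #   bit 3 = 1  t=0,i=2
  .#. -> .   bit 2 = 0  t=0,i=7
  ..# -> .   bit 1 = 0  t=0,i=1
  ... -> .   bit 0 = 0  t=0,i=5
  bits 10101000 = 168

168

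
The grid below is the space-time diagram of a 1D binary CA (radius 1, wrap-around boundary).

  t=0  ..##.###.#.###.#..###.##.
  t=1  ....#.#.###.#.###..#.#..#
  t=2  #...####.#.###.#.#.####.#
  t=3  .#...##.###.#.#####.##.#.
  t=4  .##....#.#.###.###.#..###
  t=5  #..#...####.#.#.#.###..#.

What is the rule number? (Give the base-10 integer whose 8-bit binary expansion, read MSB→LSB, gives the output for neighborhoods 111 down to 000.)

  ### -> #   bit 7 = 1  t=0,i=6
  ##. -> .   bit 6 = 0  t=0,i=3
  #.# -> #   bit 5 = 1  t=0,i=4
  #.. -> #   bit 4 = 1  t=0,i=16
  .## -> .   bit 3 = 0  t=0,i=2
  .#. -> #   bit 2 = 1  t=0,i=9
  ..# -> .   bit 1 = 0  t=0,i=1
  ... -> .   bit 0 = 0  t=0,i=0
  bits 10110100 = 180

180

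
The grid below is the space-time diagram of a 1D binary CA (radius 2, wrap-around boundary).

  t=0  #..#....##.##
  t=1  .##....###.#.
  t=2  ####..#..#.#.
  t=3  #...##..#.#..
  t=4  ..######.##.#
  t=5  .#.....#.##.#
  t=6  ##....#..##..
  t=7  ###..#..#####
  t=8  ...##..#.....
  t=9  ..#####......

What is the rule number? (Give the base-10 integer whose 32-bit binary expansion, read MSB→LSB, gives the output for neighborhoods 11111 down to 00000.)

  ##### -> .   bit 31 = 0  t=4,i=4
  ####. -> .   bit 30 = 0  t=2,i=2
  ###.# -> #   bit 29 = 1  t=1,i=9
  ###.. -> .   bit 28 = 0  t=0,i=0
  ##.## -> .   bit 27 = 0  t=0,i=10
  ##.#. -> .   bit 26 = 0  t=1,i=10
  ##..# -> #   bit 25 = 1  t=0,i=1
  ##... -> #   bit 24 = 1  t=1,i=3
  #.### -> #   bit 23 = 1  t=0,i=11
  #.##. -> #   bit 22 = 1  t=4,i=9
  #.#.# -> .   bit 21 = 0  t=2,i=11
  #.#.. -> #   bit 20 = 1  t=1,i=11
  #..## -> #   bit 19 = 1  t=1,i=0
  #..#. -> #   bit 18 = 1  t=0,i=2
  #...# -> #   bit 17 = 1  t=3,i=2
  #.... -> .   bit 16 = 0  t=0,i=5
  .#### -> .   bit 15 = 0  t=2,i=1
  .###. -> .   bit 14 = 0  t=0,i=12
  .##.# -> #   bit 13 = 1  t=0,i=9
  .##.. -> #   bit 12 = 1  t=1,i=2
  .#.## -> .   bit 11 = 0  t=2,i=12
  .#.#. -> #   bit 10 = 1  t=2,i=10
  .#..# -> .   bit 9 = 0  t=1,i=12
  .#... -> .   bit 8 = 0  t=0,i=4
  ..### -> .   bit 7 = 0  t=1,i=7
  ..##. -> #   bit 6 = 1  t=0,i=8
  ..#.# -> .   bit 5 = 0  t=2,i=9
  ..#.. -> .   bit 4 = 0  t=0,i=3
  ...## -> #   bit 3 = 1  t=0,i=7
  ...#. -> #   bit 2 = 1  t=5,i=6
  ....# -> .   bit 1 = 0  t=0,i=6
  ..... -> .   bit 0 = 0  t=5,i=4
  bits 00100011110111100011010001001100 = 601764940

601764940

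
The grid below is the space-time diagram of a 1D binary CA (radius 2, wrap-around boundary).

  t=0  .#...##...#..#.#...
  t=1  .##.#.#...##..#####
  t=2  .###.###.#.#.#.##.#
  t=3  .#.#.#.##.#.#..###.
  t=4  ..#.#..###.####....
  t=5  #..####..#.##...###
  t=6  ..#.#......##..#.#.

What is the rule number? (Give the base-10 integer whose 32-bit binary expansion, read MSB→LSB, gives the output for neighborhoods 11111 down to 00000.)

  [31] ##### => #  t=1,i=16
  [30] ####. => .  t=1,i=17
  [29] ###.# => #  t=1,i=18
  [28] ###.. => .  t=3,i=17
  [27] ##.## => .  t=1,i=0
  [26] ##.#. => #  t=1,i=3
  [25] ##..# => .  t=1,i=12
  [24] ##... => .  t=0,i=7
  [23] #.### => #  t=2,i=1
  [22] #.##. => #  t=1,i=1
  [21] #.#.# => .  t=1,i=4
  [20] #.#.. => #  t=0,i=15
  [19] #..## => #  t=1,i=13
  [18] #..#. => .  t=0,i=12
  [17] #...# => .  t=0,i=3
  [16] #.... => #  t=0,i=17
  [15] .#### => #  t=1,i=15
  [14] .###. => .  t=2,i=2
  [13] .##.# => #  t=1,i=2
  [12] .##.. => #  t=0,i=6
  [11] .#.## => .  t=2,i=0
  [10] .#.#. => #  t=0,i=14
  [9] .#..# => #  t=0,i=11
  [8] .#... => #  t=0,i=2
  [7] ..### => .  t=1,i=14
  [6] ..##. => .  t=0,i=5
  [5] ..#.# => .  t=0,i=13
  [4] ..#.. => #  t=0,i=1
  [3] ...## => #  t=0,i=4
  [2] ...#. => .  t=0,i=0
  [1] ....# => #  t=0,i=18
  [0] ..... => #  t=4,i=17
  bits 10100100110110011011011100011011 = 2765731611

2765731611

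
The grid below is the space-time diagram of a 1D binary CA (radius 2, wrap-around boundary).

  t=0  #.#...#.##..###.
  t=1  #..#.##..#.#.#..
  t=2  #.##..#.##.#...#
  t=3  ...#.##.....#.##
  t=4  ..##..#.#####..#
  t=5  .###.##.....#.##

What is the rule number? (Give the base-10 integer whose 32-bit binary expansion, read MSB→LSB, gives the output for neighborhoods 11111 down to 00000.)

  #####|.  b31=0 t=4,i=10
  ####.|.  b30=0 t=4,i=11
  ###.#|.  b29=0 t=0,i=14
  ###..|#  b28=1 t=4,i=12
  ##.##|.  b27=0 t=2,i=1
  ##.#.|.  b26=0 t=0,i=15
  ##..#|.  b25=0 t=0,i=10
  ##...|.  b24=0 t=3,i=0
  #.###|.  b23=0 t=4,i=8
  #.##.|.  b22=0 t=0,i=8
  #.#.#|#  b21=1 t=0,i=0
  #.#..|.  b20=0 t=0,i=2
  #..##|#  b19=1 t=0,i=11
  #..#.|#  b18=1 t=1,i=2
  #...#|.  b17=0 t=0,i=4
  #....|#  b16=1 t=3,i=8
  .####|.  b15=0 t=4,i=9
  .###.|#  b14=1 t=0,i=13
  .##.#|.  b13=0 t=2,i=0
  .##..|#  b12=1 t=0,i=9
  .#.##|.  b11=0 t=0,i=7
  .#.#.|.  b10=0 t=0,i=1
  .#..#|.  b9=0 t=1,i=1
  .#...|#  b8=1 t=0,i=3
  ..###|.  b7=0 t=0,i=12
  ..##.|#  b6=1 t=2,i=15
  ..#.#|#  b5=1 t=0,i=6
  ..#..|#  b4=1 t=1,i=0
  ...##|#  b3=1 t=2,i=14
  ...#.|#  b2=1 t=0,i=5
  ....#|#  b1=1 t=3,i=10
  .....|#  b0=1 t=3,i=9
  bits 00010000001011010101000101111111 = 271405439

271405439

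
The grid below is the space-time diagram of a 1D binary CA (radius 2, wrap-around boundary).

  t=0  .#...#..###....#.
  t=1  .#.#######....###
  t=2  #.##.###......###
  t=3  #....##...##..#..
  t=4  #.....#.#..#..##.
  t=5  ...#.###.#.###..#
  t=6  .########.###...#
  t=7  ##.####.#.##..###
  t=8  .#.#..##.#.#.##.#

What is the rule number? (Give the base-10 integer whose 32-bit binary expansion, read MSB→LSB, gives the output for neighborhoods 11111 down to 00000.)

  #####|#  b31=1 t=1,i=5
  ####.|.  b30=0 t=1,i=8
  ###.#|#  b29=1 t=1,i=16
  ###..|.  b28=0 t=0,i=10
  ##.##|.  b27=0 t=2,i=1
  ##.#.|#  b26=1 t=1,i=0
  ##..#|.  b25=0 t=3,i=12
  ##...|.  b24=0 t=0,i=11
  #.###|#  b23=1 t=1,i=3
  #.##.|.  b22=0 t=2,i=2
  #.#.#|.  b21=0 t=1,i=1
  #.#..|.  b20=0 t=4,i=0
  #..##|#  b19=1 t=0,i=7
  #..#.|.  b18=0 t=0,i=0
  #...#|#  b17=1 t=0,i=3
  #....|.  b16=0 t=0,i=12
  .####|.  b15=0 t=1,i=4
  .###.|#  b14=1 t=0,i=9
  .##.#|.  b13=0 t=2,i=3
  .##..|#  b12=1 t=3,i=6
  .#.##|#  b11=1 t=1,i=2
  .#.#.|#  b10=1 t=4,i=7
  .#..#|#  b9=1 t=0,i=6
  .#...|.  b8=0 t=0,i=2
  ..###|#  b7=1 t=0,i=8
  ..##.|.  b6=0 t=3,i=5
  ..#.#|#  b5=1 t=4,i=6
  ..#..|#  b4=1 t=0,i=1
  ...##|.  b3=0 t=1,i=13
  ...#.|#  b2=1 t=0,i=4
  ....#|.  b1=0 t=0,i=13
  .....|#  b0=1 t=2,i=10
  bits 10100100100010100101111010110101 = 2760531637

2760531637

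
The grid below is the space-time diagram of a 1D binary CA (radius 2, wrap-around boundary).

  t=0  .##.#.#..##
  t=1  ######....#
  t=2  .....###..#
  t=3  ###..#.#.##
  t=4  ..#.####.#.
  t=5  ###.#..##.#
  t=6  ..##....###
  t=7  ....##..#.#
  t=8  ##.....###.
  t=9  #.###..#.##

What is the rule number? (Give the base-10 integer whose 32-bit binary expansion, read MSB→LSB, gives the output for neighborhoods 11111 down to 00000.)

1038558645

  #####|.  b31=0 t=1,i=1
  ####.|.  b30=0 t=1,i=4
  ###.#|#  b29=1 t=4,i=7
  ###..|#  b28=1 t=1,i=5
  ##.##|#  b27=1 t=0,i=0
  ##.#.|#  b26=1 t=0,i=3
  ##..#|.  b25=0 t=2,i=8
  ##...|#  b24=1 t=1,i=6
  #.###|#  b23=1 t=3,i=9
  #.##.|#  b22=1 t=0,i=1
  #.#.#|#  b21=1 t=0,i=4
  #.#..|.  b20=0 t=0,i=6
  #..##|.  b19=0 t=0,i=8
  #..#.|#  b18=1 t=2,i=9
  #...#|#  b17=1 t=4,i=0
  #....|#  b16=1 t=1,i=7
  .####|.  b15=0 t=1,i=0
  .###.|.  b14=0 t=2,i=6
  .##.#|#  b13=1 t=0,i=2
  .##..|.  b12=0 t=6,i=3
  .#.##|.  b11=0 t=3,i=8
  .#.#.|#  b10=1 t=0,i=5
  .#..#|.  b9=0 t=0,i=7
  .#...|#  b8=1 t=2,i=0
  ..###|#  b7=1 t=1,i=10
  ..##.|.  b6=0 t=0,i=9
  ..#.#|#  b5=1 t=3,i=5
  ..#..|#  b4=1 t=2,i=10
  ...##|.  b3=0 t=1,i=9
  ...#.|#  b2=1 t=4,i=1
  ....#|.  b1=0 t=1,i=8
  .....|#  b0=1 t=2,i=2
  bits 00111101111001110010010110110101 = 1038558645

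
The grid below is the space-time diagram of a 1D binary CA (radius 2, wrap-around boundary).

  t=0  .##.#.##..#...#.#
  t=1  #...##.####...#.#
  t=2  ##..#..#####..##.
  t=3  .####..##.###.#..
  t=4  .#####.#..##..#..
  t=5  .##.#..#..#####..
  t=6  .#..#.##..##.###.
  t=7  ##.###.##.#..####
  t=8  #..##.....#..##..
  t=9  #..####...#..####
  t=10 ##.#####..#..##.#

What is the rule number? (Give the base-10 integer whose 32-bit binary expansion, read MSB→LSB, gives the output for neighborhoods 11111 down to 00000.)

1404426480

  ##### -> .   bit 31 = 0  t=2,i=9
  ####. -> #   bit 30 = 1  t=1,i=9
  ###.# -> .   bit 29 = 0  t=3,i=12
  ###.. -> #   bit 28 = 1  t=1,i=10
  ##.## -> .   bit 27 = 0  t=1,i=6
  ##.#. -> .   bit 26 = 0  t=0,i=3
  ##..# -> #   bit 25 = 1  t=0,i=8
  ##... -> #   bit 24 = 1  t=1,i=1
  #.### -> #   bit 23 = 1  t=1,i=7
  #.##. -> .   bit 22 = 0  t=0,i=1
  #.#.# -> #   bit 21 = 1  t=0,i=4
  #.#.. -> #   bit 20 = 1  t=3,i=14
  #..## -> .   bit 19 = 0  t=2,i=6
  #..#. -> #   bit 18 = 1  t=0,i=9
  #...# -> .   bit 17 = 0  t=0,i=12
  #.... -> #   bit 16 = 1  t=8,i=6
  .#### -> #   bit 15 = 1  t=1,i=8
  .###. -> #   bit 14 = 1  t=3,i=11
  .##.# -> .   bit 13 = 0  t=0,i=2
  .##.. -> #   bit 12 = 1  t=0,i=7
  .#.## -> #   bit 11 = 1  t=0,i=0
  .#.#. -> .   bit 10 = 0  t=0,i=15
  .#..# -> .   bit 9 = 0  t=2,i=5
  .#... -> .   bit 8 = 0  t=0,i=11
  ..### -> #   bit 7 = 1  t=2,i=7
  ..##. -> #   bit 6 = 1  t=1,i=4
  ..#.# -> #   bit 5 = 1  t=0,i=14
  ..#.. -> #   bit 4 = 1  t=0,i=10
  ...## -> .   bit 3 = 0  t=1,i=3
  ...#. -> .   bit 2 = 0  t=0,i=13
  ....# -> .   bit 1 = 0  t=8,i=8
  ..... -> .   bit 0 = 0  t=8,i=7
  bits 01010011101101011101100011110000 = 1404426480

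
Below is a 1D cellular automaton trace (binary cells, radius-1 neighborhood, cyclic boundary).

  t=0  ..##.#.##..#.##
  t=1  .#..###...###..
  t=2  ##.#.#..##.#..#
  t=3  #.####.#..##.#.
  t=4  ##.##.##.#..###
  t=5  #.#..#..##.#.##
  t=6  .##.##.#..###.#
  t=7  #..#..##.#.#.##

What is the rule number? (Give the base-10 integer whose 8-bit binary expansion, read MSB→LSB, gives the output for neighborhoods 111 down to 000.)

  nb ###: next=#  (t=1,i=5, bit7=1)
  nb ##.: next=.  (t=0,i=3, bit6=0)
  nb #.#: next=#  (t=0,i=4, bit5=1)
  nb #..: next=.  (t=0,i=0, bit4=0)
  nb .##: next=.  (t=0,i=2, bit3=0)
  nb .#.: next=#  (t=0,i=5, bit2=1)
  nb ..#: next=#  (t=0,i=1, bit1=1)
  nb ...: next=#  (t=1,i=8, bit0=1)
  bits 10100111 = 167

167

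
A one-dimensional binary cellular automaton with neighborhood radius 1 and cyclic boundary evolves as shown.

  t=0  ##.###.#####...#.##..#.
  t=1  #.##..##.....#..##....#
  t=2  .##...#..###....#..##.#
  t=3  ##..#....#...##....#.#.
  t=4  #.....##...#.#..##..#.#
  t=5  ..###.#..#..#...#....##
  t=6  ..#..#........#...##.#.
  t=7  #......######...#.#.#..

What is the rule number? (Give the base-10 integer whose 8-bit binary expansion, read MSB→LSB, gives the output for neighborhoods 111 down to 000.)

  ### -> .   bit 7 = 0  t=0,i=4
  ##. -> .   bit 6 = 0  t=0,i=1
  #.# -> #   bit 5 = 1  t=0,i=2
  #.. -> .   bit 4 = 0  t=0,i=12
  .## -> #   bit 3 = 1  t=0,i=0
  .#. -> .   bit 2 = 0  t=0,i=15
  ..# -> .   bit 1 = 0  t=0,i=14
  ... -> #   bit 0 = 1  t=0,i=13
  bits 00101001 = 41

41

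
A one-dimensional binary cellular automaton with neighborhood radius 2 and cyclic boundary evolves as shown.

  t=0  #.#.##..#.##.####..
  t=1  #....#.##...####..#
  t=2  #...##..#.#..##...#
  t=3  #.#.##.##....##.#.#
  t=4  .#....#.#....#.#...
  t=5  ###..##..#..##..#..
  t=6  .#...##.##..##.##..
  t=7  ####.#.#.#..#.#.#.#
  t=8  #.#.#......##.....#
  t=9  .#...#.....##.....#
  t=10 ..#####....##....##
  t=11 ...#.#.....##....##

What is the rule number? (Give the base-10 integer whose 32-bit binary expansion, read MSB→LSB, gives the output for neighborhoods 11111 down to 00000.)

1283903860

  #####|.  b31=0 t=7,i=1
  ####.|#  b30=1 t=0,i=15
  ###.#|.  b29=0 t=7,i=3
  ###..|.  b28=0 t=0,i=16
  ##.##|#  b27=1 t=0,i=12
  ##.#.|#  b26=1 t=3,i=1
  ##..#|.  b25=0 t=0,i=6
  ##...|.  b24=0 t=1,i=1
  #.###|#  b23=1 t=0,i=13
  #.##.|.  b22=0 t=0,i=4
  #.#.#|.  b21=0 t=0,i=2
  #.#..|.  b20=0 t=2,i=10
  #..##|.  b19=0 t=1,i=17
  #..#.|#  b18=1 t=0,i=7
  #...#|#  b17=1 t=1,i=10
  #....|.  b16=0 t=1,i=2
  .####|#  b15=1 t=0,i=14
  .###.|#  b14=1 t=5,i=1
  .##.#|.  b13=0 t=0,i=11
  .##..|#  b12=1 t=0,i=5
  .#.##|.  b11=0 t=0,i=3
  .#.#.|.  b10=0 t=0,i=1
  .#..#|.  b9=0 t=2,i=11
  .#...|#  b8=1 t=4,i=2
  ..###|.  b7=0 t=1,i=12
  ..##.|#  b6=1 t=1,i=18
  ..#.#|#  b5=1 t=0,i=0
  ..#..|#  b4=1 t=4,i=1
  ...##|.  b3=0 t=1,i=11
  ...#.|#  b2=1 t=1,i=4
  ....#|.  b1=0 t=1,i=3
  .....|.  b0=0 t=8,i=7
  bits 01001100100001101101000101110100 = 1283903860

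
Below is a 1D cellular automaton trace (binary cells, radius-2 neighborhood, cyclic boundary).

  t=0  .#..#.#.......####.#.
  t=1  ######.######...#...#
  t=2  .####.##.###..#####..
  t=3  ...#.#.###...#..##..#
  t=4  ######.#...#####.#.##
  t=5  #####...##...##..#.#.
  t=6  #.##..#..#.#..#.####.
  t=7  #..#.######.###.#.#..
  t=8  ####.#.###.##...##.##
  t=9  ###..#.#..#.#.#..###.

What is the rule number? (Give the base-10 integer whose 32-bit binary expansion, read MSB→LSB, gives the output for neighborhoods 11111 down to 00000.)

  nb #####: next=#  (t=1,i=1, bit31=1)
  nb ####.: next=#  (t=0,i=16, bit30=1)
  nb ###.#: next=.  (t=0,i=17, bit29=0)
  nb ###..: next=.  (t=1,i=12, bit28=0)
  nb ##.##: next=#  (t=1,i=6, bit27=1)
  nb ##.#.: next=.  (t=0,i=18, bit26=0)
  nb ##..#: next=.  (t=2,i=12, bit25=0)
  nb ##...: next=.  (t=1,i=13, bit24=0)
  nb #.###: next=#  (t=1,i=7, bit23=1)
  nb #.##.: next=.  (t=2,i=6, bit22=0)
  nb #.#.#: next=#  (t=3,i=5, bit21=1)
  nb #.#..: next=.  (t=0,i=6, bit20=0)
  nb #..##: next=#  (t=2,i=13, bit19=1)
  nb #..#.: next=#  (t=0,i=0, bit18=1)
  nb #...#: next=#  (t=1,i=14, bit17=1)
  nb #....: next=#  (t=0,i=8, bit16=1)
  nb .####: next=.  (t=0,i=15, bit15=0)
  nb .###.: next=.  (t=2,i=10, bit14=0)
  nb .##.#: next=#  (t=2,i=7, bit13=1)
  nb .##..: next=#  (t=3,i=17, bit12=1)
  nb .#.##: next=.  (t=3,i=6, bit11=0)
  nb .#.#.: next=#  (t=0,i=5, bit10=1)
  nb .#..#: next=#  (t=0,i=2, bit9=1)
  nb .#...: next=#  (t=0,i=7, bit8=1)
  nb ..###: next=.  (t=0,i=14, bit7=0)
  nb ..##.: next=.  (t=3,i=16, bit6=0)
  nb ..#.#: next=#  (t=0,i=4, bit5=1)
  nb ..#..: next=#  (t=0,i=1, bit4=1)
  nb ...##: next=.  (t=0,i=13, bit3=0)
  nb ...#.: next=#  (t=1,i=15, bit2=1)
  nb ....#: next=#  (t=0,i=12, bit1=1)
  nb .....: next=#  (t=0,i=9, bit0=1)
  bits 11001000101011110011011100110111 = 3366926135

3366926135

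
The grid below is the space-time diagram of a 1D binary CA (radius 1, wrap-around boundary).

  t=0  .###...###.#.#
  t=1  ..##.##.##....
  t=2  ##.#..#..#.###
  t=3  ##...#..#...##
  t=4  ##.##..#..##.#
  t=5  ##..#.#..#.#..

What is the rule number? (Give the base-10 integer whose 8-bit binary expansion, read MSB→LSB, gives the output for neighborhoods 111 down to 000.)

  ### -> #   bit 7 = 1  t=0,i=2
  ##. -> #   bit 6 = 1  t=0,i=3
  #.# -> .   bit 5 = 0  t=0,i=0
  #.. -> .   bit 4 = 0  t=0,i=4
  .## -> .   bit 3 = 0  t=0,i=1
  .#. -> .   bit 2 = 0  t=0,i=11
  ..# -> #   bit 1 = 1  t=0,i=6
  ... -> #   bit 0 = 1  t=0,i=5
  bits 11000011 = 195

195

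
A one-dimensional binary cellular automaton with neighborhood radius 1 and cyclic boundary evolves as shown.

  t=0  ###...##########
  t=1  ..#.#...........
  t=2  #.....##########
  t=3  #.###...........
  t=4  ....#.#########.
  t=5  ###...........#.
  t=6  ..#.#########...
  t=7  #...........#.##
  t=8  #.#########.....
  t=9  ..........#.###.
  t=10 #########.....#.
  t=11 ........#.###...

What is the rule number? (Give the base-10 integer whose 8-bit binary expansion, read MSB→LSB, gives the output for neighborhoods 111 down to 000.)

65

  [7] ### => .  t=0,i=0
  [6] ##. => #  t=0,i=2
  [5] #.# => .  t=1,i=3
  [4] #.. => .  t=0,i=3
  [3] .## => .  t=0,i=6
  [2] .#. => .  t=1,i=2
  [1] ..# => .  t=0,i=5
  [0] ... => #  t=0,i=4
  bits 01000001 = 65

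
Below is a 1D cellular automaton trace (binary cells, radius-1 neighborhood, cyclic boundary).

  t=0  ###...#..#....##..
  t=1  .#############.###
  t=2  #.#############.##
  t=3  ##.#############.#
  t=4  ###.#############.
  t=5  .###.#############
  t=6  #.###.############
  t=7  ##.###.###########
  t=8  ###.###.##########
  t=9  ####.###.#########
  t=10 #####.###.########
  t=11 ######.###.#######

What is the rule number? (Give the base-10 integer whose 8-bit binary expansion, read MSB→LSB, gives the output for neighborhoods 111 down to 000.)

247

  ###|#  b7=1 t=0,i=1
  ##.|#  b6=1 t=0,i=2
  #.#|#  b5=1 t=1,i=0
  #..|#  b4=1 t=0,i=3
  .##|.  b3=0 t=0,i=0
  .#.|#  b2=1 t=0,i=6
  ..#|#  b1=1 t=0,i=5
  ...|#  b0=1 t=0,i=4
  bits 11110111 = 247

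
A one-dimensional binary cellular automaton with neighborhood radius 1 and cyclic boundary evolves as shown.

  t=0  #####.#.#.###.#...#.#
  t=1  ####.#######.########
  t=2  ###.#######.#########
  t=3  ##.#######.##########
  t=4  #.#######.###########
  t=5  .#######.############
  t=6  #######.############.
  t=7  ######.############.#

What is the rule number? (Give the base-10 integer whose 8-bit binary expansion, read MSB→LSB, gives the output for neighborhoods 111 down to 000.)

191

  [7] ### => #  t=0,i=0
  [6] ##. => .  t=0,i=4
  [5] #.# => #  t=0,i=5
  [4] #.. => #  t=0,i=15
  [3] .## => #  t=0,i=10
  [2] .#. => #  t=0,i=6
  [1] ..# => #  t=0,i=17
  [0] ... => #  t=0,i=16
  bits 10111111 = 191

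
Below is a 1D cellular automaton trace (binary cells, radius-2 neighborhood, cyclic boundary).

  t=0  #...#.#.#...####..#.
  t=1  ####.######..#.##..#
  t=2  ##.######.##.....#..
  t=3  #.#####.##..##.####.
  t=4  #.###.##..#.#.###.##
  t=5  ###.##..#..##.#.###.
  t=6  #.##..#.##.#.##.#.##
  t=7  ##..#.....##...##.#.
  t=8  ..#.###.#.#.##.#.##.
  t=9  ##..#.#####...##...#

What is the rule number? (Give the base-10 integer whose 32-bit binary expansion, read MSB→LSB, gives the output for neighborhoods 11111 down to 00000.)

  ##### -> #   bit 31 = 1  t=1,i=1
  ####. -> .   bit 30 = 0  t=0,i=14
  ###.# -> #   bit 29 = 1  t=1,i=3
  ###.. -> #   bit 28 = 1  t=0,i=15
  ##.## -> #   bit 27 = 1  t=1,i=4
  ##.#. -> #   bit 26 = 1  t=3,i=19
  ##..# -> #   bit 25 = 1  t=0,i=16
  ##... -> #   bit 24 = 1  t=2,i=12
  #.### -> #   bit 23 = 1  t=1,i=5
  #.##. -> .   bit 22 = 0  t=1,i=15
  #.#.# -> #   bit 21 = 1  t=0,i=6
  #.#.. -> #   bit 20 = 1  t=0,i=0
  #..## -> .   bit 19 = 0  t=1,i=18
  #..#. -> .   bit 18 = 0  t=0,i=17
  #...# -> #   bit 17 = 1  t=0,i=2
  #.... -> #   bit 16 = 1  t=2,i=13
  .#### -> #   bit 15 = 1  t=0,i=13
  .###. -> .   bit 14 = 0  t=4,i=3
  .##.# -> .   bit 13 = 0  t=2,i=1
  .##.. -> .   bit 12 = 0  t=1,i=16
  .#.## -> .   bit 11 = 0  t=1,i=14
  .#.#. -> #   bit 10 = 1  t=0,i=5
  .#..# -> #   bit 9 = 1  t=2,i=18
  .#... -> #   bit 8 = 1  t=0,i=1
  ..### -> .   bit 7 = 0  t=0,i=12
  ..##. -> #   bit 6 = 1  t=2,i=0
  ..#.# -> .   bit 5 = 0  t=0,i=4
  ..#.. -> #   bit 4 = 1  t=2,i=17
  ...## -> .   bit 3 = 0  t=0,i=11
  ...#. -> #   bit 2 = 1  t=0,i=3
  ....# -> #   bit 1 = 1  t=2,i=15
  ..... -> .   bit 0 = 0  t=2,i=14
  bits 10111111101100111000011101010110 = 3216213846

3216213846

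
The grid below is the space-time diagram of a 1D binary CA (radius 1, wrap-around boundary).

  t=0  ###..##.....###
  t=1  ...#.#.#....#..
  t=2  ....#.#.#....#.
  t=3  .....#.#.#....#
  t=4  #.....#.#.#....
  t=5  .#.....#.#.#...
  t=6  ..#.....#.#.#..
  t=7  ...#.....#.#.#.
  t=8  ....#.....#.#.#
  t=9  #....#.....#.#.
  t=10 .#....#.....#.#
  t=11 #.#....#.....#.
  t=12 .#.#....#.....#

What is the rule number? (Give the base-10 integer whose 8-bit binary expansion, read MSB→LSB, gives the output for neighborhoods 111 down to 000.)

  nb ###: next=.  (t=0,i=0, bit7=0)
  nb ##.: next=.  (t=0,i=2, bit6=0)
  nb #.#: next=#  (t=1,i=4, bit5=1)
  nb #..: next=#  (t=0,i=3, bit4=1)
  nb .##: next=#  (t=0,i=5, bit3=1)
  nb .#.: next=.  (t=1,i=3, bit2=0)
  nb ..#: next=.  (t=0,i=4, bit1=0)
  nb ...: next=.  (t=0,i=8, bit0=0)
  bits 00111000 = 56

56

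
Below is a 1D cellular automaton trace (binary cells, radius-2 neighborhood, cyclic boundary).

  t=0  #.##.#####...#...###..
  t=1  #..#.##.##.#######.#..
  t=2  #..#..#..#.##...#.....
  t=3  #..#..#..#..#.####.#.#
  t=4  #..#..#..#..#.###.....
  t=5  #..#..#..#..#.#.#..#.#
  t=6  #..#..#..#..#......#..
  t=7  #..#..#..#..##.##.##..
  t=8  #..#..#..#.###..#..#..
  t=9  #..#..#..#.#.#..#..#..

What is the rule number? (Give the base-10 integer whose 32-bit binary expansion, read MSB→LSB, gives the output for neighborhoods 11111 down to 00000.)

1351266813

  nb #####: next=.  (t=0,i=7, bit31=0)
  nb ####.: next=#  (t=0,i=8, bit30=1)
  nb ###.#: next=.  (t=1,i=17, bit29=0)
  nb ###..: next=#  (t=0,i=9, bit28=1)
  nb ##.##: next=.  (t=0,i=4, bit27=0)
  nb ##.#.: next=.  (t=1,i=18, bit26=0)
  nb ##..#: next=.  (t=0,i=20, bit25=0)
  nb ##...: next=.  (t=0,i=10, bit24=0)
  nb #.###: next=#  (t=0,i=5, bit23=1)
  nb #.##.: next=.  (t=0,i=2, bit22=0)
  nb #.#.#: next=.  (t=3,i=19, bit21=0)
  nb #.#..: next=.  (t=1,i=19, bit20=0)
  nb #..##: next=#  (t=7,i=11, bit19=1)
  nb #..#.: next=.  (t=0,i=21, bit18=0)
  nb #...#: next=#  (t=0,i=11, bit17=1)
  nb #....: next=.  (t=2,i=18, bit16=0)
  nb .####: next=#  (t=0,i=6, bit15=1)
  nb .###.: next=.  (t=0,i=18, bit14=0)
  nb .##.#: next=#  (t=0,i=3, bit13=1)
  nb .##..: next=#  (t=2,i=12, bit12=1)
  nb .#.##: next=.  (t=0,i=1, bit11=0)
  nb .#.#.: next=.  (t=5,i=13, bit10=0)
  nb .#..#: next=.  (t=1,i=1, bit9=0)
  nb .#...: next=#  (t=0,i=14, bit8=1)
  nb ..###: next=#  (t=0,i=17, bit7=1)
  nb ..##.: next=#  (t=7,i=12, bit6=1)
  nb ..#.#: next=#  (t=0,i=0, bit5=1)
  nb ..#..: next=#  (t=0,i=13, bit4=1)
  nb ...##: next=#  (t=0,i=16, bit3=1)
  nb ...#.: next=#  (t=0,i=12, bit2=1)
  nb ....#: next=.  (t=2,i=20, bit1=0)
  nb .....: next=#  (t=2,i=19, bit0=1)
  bits 01010000100010101011000111111101 = 1351266813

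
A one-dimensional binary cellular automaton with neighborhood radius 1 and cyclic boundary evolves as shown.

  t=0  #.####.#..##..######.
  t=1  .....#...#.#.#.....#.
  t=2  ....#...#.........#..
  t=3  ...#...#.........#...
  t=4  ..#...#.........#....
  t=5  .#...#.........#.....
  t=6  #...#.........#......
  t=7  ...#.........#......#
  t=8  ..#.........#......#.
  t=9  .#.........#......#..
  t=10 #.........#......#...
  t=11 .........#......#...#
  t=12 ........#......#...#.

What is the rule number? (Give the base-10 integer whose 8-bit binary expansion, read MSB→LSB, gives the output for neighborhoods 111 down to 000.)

  [7] ### => .  t=0,i=3
  [6] ##. => #  t=0,i=5
  [5] #.# => .  t=0,i=1
  [4] #.. => .  t=0,i=8
  [3] .## => .  t=0,i=2
  [2] .#. => .  t=0,i=0
  [1] ..# => #  t=0,i=9
  [0] ... => .  t=1,i=0
  bits 01000010 = 66

66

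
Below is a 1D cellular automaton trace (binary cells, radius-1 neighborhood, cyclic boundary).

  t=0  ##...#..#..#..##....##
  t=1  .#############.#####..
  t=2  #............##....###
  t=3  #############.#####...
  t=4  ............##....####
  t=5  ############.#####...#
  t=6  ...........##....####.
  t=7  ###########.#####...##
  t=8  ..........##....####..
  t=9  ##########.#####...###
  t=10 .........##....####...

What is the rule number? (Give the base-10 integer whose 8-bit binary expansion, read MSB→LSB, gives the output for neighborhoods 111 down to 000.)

  [7] ### => .  t=0,i=0
  [6] ##. => #  t=0,i=1
  [5] #.# => #  t=1,i=14
  [4] #.. => #  t=0,i=2
  [3] .## => .  t=0,i=14
  [2] .#. => #  t=0,i=5
  [1] ..# => #  t=0,i=4
  [0] ... => #  t=0,i=3
  bits 01110111 = 119

119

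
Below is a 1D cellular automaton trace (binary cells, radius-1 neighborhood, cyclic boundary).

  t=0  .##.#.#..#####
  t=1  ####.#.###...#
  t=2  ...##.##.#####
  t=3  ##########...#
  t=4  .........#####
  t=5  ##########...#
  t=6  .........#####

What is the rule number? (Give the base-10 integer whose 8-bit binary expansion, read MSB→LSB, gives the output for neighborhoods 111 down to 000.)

  [7] ### => .  t=0,i=10
  [6] ##. => #  t=0,i=2
  [5] #.# => #  t=0,i=0
  [4] #.. => #  t=0,i=7
  [3] .## => #  t=0,i=1
  [2] .#. => .  t=0,i=4
  [1] ..# => #  t=0,i=8
  [0] ... => #  t=1,i=11
  bits 01111011 = 123

123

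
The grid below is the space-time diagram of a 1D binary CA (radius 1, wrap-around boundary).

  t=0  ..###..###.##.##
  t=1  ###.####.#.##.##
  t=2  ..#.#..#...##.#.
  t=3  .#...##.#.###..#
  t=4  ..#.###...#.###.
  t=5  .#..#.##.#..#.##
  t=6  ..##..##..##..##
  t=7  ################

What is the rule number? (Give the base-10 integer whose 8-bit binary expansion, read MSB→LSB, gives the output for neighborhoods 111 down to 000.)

90

  [7] ### => .  t=0,i=3
  [6] ##. => #  t=0,i=4
  [5] #.# => .  t=0,i=10
  [4] #.. => #  t=0,i=0
  [3] .## => #  t=0,i=2
  [2] .#. => .  t=1,i=9
  [1] ..# => #  t=0,i=1
  [0] ... => .  t=2,i=0
  bits 01011010 = 90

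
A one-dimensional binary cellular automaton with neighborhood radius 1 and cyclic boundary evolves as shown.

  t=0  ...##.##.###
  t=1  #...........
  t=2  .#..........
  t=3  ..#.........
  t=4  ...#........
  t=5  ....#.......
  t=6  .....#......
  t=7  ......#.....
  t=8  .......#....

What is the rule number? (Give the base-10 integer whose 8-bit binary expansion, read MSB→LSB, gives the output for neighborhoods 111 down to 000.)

16

  nb ###: next=.  (t=0,i=10, bit7=0)
  nb ##.: next=.  (t=0,i=4, bit6=0)
  nb #.#: next=.  (t=0,i=5, bit5=0)
  nb #..: next=#  (t=0,i=0, bit4=1)
  nb .##: next=.  (t=0,i=3, bit3=0)
  nb .#.: next=.  (t=1,i=0, bit2=0)
  nb ..#: next=.  (t=0,i=2, bit1=0)
  nb ...: next=.  (t=0,i=1, bit0=0)
  bits 00010000 = 16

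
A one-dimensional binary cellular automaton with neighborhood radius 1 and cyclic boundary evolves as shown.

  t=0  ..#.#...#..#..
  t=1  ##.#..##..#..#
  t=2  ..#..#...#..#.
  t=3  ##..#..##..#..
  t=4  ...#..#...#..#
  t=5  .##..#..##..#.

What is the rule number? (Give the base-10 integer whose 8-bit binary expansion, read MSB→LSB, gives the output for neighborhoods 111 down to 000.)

35

  nb ###: next=.  (t=1,i=0, bit7=0)
  nb ##.: next=.  (t=1,i=1, bit6=0)
  nb #.#: next=#  (t=0,i=3, bit5=1)
  nb #..: next=.  (t=0,i=5, bit4=0)
  nb .##: next=.  (t=1,i=6, bit3=0)
  nb .#.: next=.  (t=0,i=2, bit2=0)
  nb ..#: next=#  (t=0,i=1, bit1=1)
  nb ...: next=#  (t=0,i=0, bit0=1)
  bits 00100011 = 35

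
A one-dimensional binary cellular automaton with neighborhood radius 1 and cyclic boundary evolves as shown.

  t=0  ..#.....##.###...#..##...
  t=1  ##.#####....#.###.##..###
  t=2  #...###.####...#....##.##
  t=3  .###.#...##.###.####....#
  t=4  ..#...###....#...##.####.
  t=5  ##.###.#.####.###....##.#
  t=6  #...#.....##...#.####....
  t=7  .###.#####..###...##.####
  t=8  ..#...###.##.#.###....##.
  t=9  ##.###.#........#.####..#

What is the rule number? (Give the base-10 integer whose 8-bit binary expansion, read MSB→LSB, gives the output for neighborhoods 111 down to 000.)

  nb ###: next=#  (t=0,i=12, bit7=1)
  nb ##.: next=.  (t=0,i=9, bit6=0)
  nb #.#: next=.  (t=0,i=10, bit5=0)
  nb #..: next=#  (t=0,i=3, bit4=1)
  nb .##: next=.  (t=0,i=8, bit3=0)
  nb .#.: next=.  (t=0,i=2, bit2=0)
  nb ..#: next=#  (t=0,i=1, bit1=1)
  nb ...: next=#  (t=0,i=0, bit0=1)
  bits 10010011 = 147

147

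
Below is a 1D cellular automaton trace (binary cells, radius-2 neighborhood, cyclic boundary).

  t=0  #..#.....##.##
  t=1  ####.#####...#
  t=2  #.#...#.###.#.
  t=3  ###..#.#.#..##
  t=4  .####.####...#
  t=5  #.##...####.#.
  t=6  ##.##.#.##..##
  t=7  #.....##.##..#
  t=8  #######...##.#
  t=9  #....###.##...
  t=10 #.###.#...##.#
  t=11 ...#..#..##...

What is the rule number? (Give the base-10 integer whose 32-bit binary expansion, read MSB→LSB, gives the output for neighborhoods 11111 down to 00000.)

1396038751

  ##### -> .   bit 31 = 0  t=1,i=1
  ####. -> #   bit 30 = 1  t=1,i=2
  ###.# -> .   bit 29 = 0  t=1,i=3
  ###.. -> #   bit 28 = 1  t=0,i=0
  ##.## -> .   bit 27 = 0  t=0,i=11
  ##.#. -> .   bit 26 = 0  t=2,i=11
  ##..# -> #   bit 25 = 1  t=0,i=1
  ##... -> #   bit 24 = 1  t=1,i=10
  #.### -> .   bit 23 = 0  t=0,i=12
  #.##. -> .   bit 22 = 0  t=5,i=2
  #.#.# -> #   bit 21 = 1  t=2,i=0
  #.#.. -> #   bit 20 = 1  t=2,i=2
  #..## -> .   bit 19 = 0  t=3,i=11
  #..#. -> #   bit 18 = 1  t=0,i=2
  #...# -> .   bit 17 = 0  t=1,i=11
  #.... -> #   bit 16 = 1  t=0,i=5
  .#### -> #   bit 15 = 1  t=1,i=0
  .###. -> #   bit 14 = 1  t=0,i=13
  .##.# -> .   bit 13 = 0  t=0,i=10
  .##.. -> #   bit 12 = 1  t=5,i=3
  .#.## -> #   bit 11 = 1  t=2,i=7
  .#.#. -> #   bit 10 = 1  t=2,i=1
  .#..# -> .   bit 9 = 0  t=3,i=10
  .#... -> .   bit 8 = 0  t=0,i=4
  ..### -> .   bit 7 = 0  t=1,i=13
  ..##. -> #   bit 6 = 1  t=0,i=9
  ..#.# -> .   bit 5 = 0  t=2,i=6
  ..#.. -> #   bit 4 = 1  t=0,i=3
  ...## -> #   bit 3 = 1  t=0,i=8
  ...#. -> #   bit 2 = 1  t=2,i=5
  ....# -> #   bit 1 = 1  t=0,i=7
  ..... -> #   bit 0 = 1  t=0,i=6
  bits 01010011001101011101110001011111 = 1396038751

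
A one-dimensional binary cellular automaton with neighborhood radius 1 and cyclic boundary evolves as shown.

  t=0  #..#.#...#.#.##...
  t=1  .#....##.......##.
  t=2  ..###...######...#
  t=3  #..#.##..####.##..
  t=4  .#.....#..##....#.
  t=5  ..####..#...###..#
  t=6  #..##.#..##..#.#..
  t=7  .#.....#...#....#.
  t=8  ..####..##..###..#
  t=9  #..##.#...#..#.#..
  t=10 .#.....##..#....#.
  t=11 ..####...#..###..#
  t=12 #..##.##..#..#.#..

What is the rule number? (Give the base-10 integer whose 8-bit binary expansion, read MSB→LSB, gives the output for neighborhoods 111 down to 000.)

145

  ###|#  b7=1 t=2,i=3
  ##.|.  b6=0 t=0,i=14
  #.#|.  b5=0 t=0,i=4
  #..|#  b4=1 t=0,i=1
  .##|.  b3=0 t=0,i=13
  .#.|.  b2=0 t=0,i=0
  ..#|.  b1=0 t=0,i=2
  ...|#  b0=1 t=0,i=7
  bits 10010001 = 145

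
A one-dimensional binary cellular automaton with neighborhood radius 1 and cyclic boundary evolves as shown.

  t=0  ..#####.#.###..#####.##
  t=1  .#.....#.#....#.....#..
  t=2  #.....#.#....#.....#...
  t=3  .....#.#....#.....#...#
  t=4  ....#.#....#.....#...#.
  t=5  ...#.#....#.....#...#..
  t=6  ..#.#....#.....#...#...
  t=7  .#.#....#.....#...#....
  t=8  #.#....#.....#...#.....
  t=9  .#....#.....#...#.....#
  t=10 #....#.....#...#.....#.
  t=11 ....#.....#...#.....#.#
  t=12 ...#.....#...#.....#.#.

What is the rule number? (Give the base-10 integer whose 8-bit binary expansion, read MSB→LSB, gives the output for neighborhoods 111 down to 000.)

  ### -> .   bit 7 = 0  t=0,i=3
  ##. -> .   bit 6 = 0  t=0,i=6
  #.# -> #   bit 5 = 1  t=0,i=7
  #.. -> .   bit 4 = 0  t=0,i=0
  .## -> .   bit 3 = 0  t=0,i=2
  .#. -> .   bit 2 = 0  t=0,i=8
  ..# -> #   bit 1 = 1  t=0,i=1
  ... -> .   bit 0 = 0  t=1,i=3
  bits 00100010 = 34

34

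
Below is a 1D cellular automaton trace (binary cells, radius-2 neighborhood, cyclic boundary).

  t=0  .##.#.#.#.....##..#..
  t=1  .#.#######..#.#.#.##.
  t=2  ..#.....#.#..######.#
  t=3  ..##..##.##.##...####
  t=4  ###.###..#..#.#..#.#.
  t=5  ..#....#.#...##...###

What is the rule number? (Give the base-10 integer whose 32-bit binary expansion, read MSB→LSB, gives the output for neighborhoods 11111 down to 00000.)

  ##### -> .   bit 31 = 0  t=1,i=5
  ####. -> #   bit 30 = 1  t=1,i=8
  ###.# -> #   bit 29 = 1  t=2,i=18
  ###.. -> .   bit 28 = 0  t=1,i=9
  ##.## -> .   bit 27 = 0  t=3,i=8
  ##.#. -> #   bit 26 = 1  t=0,i=3
  ##..# -> #   bit 25 = 1  t=0,i=16
  ##... -> #   bit 24 = 1  t=3,i=14
  #.### -> .   bit 23 = 0  t=1,i=3
  #.##. -> #   bit 22 = 1  t=1,i=18
  #.#.# -> #   bit 21 = 1  t=0,i=4
  #.#.. -> #   bit 20 = 1  t=0,i=8
  #..## -> #   bit 19 = 1  t=2,i=12
  #..#. -> .   bit 18 = 0  t=0,i=17
  #...# -> .   bit 17 = 0  t=0,i=20
  #.... -> .   bit 16 = 0  t=0,i=10
  .#### -> .   bit 15 = 0  t=1,i=4
  .###. -> .   bit 14 = 0  t=4,i=1
  .##.# -> .   bit 13 = 0  t=0,i=2
  .##.. -> .   bit 12 = 0  t=0,i=15
  .#.## -> #   bit 11 = 1  t=1,i=2
  .#.#. -> #   bit 10 = 1  t=0,i=5
  .#..# -> .   bit 9 = 0  t=2,i=0
  .#... -> #   bit 8 = 1  t=0,i=9
  ..### -> #   bit 7 = 1  t=2,i=13
  ..##. -> #   bit 6 = 1  t=0,i=1
  ..#.# -> .   bit 5 = 0  t=1,i=1
  ..#.. -> #   bit 4 = 1  t=0,i=18
  ...## -> .   bit 3 = 0  t=0,i=0
  ...#. -> #   bit 2 = 1  t=2,i=7
  ....# -> #   bit 1 = 1  t=0,i=12
  ..... -> .   bit 0 = 0  t=0,i=11
  bits 01100111011110000000110111010110 = 1735921110

1735921110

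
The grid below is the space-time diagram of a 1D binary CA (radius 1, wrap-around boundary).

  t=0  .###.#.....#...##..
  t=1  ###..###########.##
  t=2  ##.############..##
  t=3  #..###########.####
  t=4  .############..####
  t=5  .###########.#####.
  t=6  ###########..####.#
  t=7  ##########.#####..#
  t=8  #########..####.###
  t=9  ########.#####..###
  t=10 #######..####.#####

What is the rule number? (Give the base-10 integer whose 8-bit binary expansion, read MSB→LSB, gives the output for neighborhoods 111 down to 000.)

  ###|#  b7=1 t=0,i=2
  ##.|.  b6=0 t=0,i=3
  #.#|.  b5=0 t=0,i=4
  #..|#  b4=1 t=0,i=6
  .##|#  b3=1 t=0,i=1
  .#.|#  b2=1 t=0,i=5
  ..#|#  b1=1 t=0,i=0
  ...|#  b0=1 t=0,i=7
  bits 10011111 = 159

159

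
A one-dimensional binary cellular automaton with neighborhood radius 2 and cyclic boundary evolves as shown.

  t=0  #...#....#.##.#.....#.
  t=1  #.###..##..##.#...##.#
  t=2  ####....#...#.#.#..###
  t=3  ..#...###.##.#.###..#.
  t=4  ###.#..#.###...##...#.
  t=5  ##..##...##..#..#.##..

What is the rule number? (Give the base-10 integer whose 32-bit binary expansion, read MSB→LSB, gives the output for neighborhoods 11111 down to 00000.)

1221785110

  [31] ##### => .  t=2,i=0
  [30] ####. => #  t=2,i=2
  [29] ###.# => .  t=3,i=8
  [28] ###.. => .  t=1,i=4
  [27] ##.## => #  t=1,i=1
  [26] ##.#. => .  t=0,i=13
  [25] ##..# => .  t=1,i=5
  [24] ##... => .  t=2,i=4
  [23] #.### => #  t=1,i=2
  [22] #.##. => #  t=0,i=11
  [21] #.#.# => .  t=2,i=14
  [20] #.#.. => #  t=0,i=0
  [19] #..## => .  t=1,i=6
  [18] #..#. => .  t=3,i=19
  [17] #...# => #  t=0,i=2
  [16] #.... => .  t=0,i=6
  [15] .#### => #  t=2,i=20
  [14] .###. => #  t=1,i=3
  [13] .##.# => #  t=0,i=12
  [12] .##.. => #  t=1,i=8
  [11] .#.## => .  t=0,i=10
  [10] .#.#. => #  t=0,i=21
  [9] .#..# => #  t=2,i=17
  [8] .#... => .  t=0,i=1
  [7] ..### => .  t=2,i=19
  [6] ..##. => .  t=1,i=7
  [5] ..#.# => .  t=0,i=9
  [4] ..#.. => #  t=0,i=4
  [3] ...## => .  t=1,i=17
  [2] ...#. => #  t=0,i=3
  [1] ....# => #  t=0,i=7
  [0] ..... => .  t=0,i=17
  bits 01001000110100101111011000010110 = 1221785110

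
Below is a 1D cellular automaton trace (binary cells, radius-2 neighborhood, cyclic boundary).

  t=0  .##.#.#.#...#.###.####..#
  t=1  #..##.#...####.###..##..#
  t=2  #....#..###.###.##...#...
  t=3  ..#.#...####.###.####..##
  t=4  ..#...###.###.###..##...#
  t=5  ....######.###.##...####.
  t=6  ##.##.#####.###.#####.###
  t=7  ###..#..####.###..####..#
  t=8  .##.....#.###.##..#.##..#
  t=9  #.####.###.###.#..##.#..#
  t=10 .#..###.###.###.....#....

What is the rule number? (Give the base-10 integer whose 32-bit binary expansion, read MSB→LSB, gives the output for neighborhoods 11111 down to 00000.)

4246952109

  ##### -> #   bit 31 = 1  t=5,i=6
  ####. -> #   bit 30 = 1  t=0,i=20
  ###.# -> #   bit 29 = 1  t=0,i=16
  ###.. -> #   bit 28 = 1  t=0,i=21
  ##.## -> #   bit 27 = 1  t=0,i=17
  ##.#. -> #   bit 26 = 1  t=0,i=3
  ##..# -> .   bit 25 = 0  t=0,i=22
  ##... -> #   bit 24 = 1  t=2,i=18
  #.### -> .   bit 23 = 0  t=0,i=14
  #.##. -> .   bit 22 = 0  t=0,i=1
  #.#.# -> #   bit 21 = 1  t=0,i=4
  #.#.. -> .   bit 20 = 0  t=0,i=8
  #..## -> .   bit 19 = 0  t=1,i=2
  #..#. -> .   bit 18 = 0  t=0,i=23
  #...# -> #   bit 17 = 1  t=0,i=10
  #.... -> #   bit 16 = 1  t=2,i=2
  .#### -> .   bit 15 = 0  t=0,i=19
  .###. -> #   bit 14 = 1  t=0,i=15
  .##.# -> .   bit 13 = 0  t=0,i=2
  .##.. -> #   bit 12 = 1  t=1,i=0
  .#.## -> #   bit 11 = 1  t=0,i=0
  .#.#. -> .   bit 10 = 0  t=0,i=5
  .#..# -> .   bit 9 = 0  t=2,i=6
  .#... -> .   bit 8 = 0  t=0,i=9
  ..### -> #   bit 7 = 1  t=1,i=10
  ..##. -> .   bit 6 = 0  t=1,i=3
  ..#.# -> #   bit 5 = 1  t=0,i=12
  ..#.. -> .   bit 4 = 0  t=2,i=0
  ...## -> #   bit 3 = 1  t=1,i=9
  ...#. -> #   bit 2 = 1  t=0,i=11
  ....# -> .   bit 1 = 0  t=2,i=3
  ..... -> #   bit 0 = 1  t=5,i=1
  bits 11111101001000110101100010101101 = 4246952109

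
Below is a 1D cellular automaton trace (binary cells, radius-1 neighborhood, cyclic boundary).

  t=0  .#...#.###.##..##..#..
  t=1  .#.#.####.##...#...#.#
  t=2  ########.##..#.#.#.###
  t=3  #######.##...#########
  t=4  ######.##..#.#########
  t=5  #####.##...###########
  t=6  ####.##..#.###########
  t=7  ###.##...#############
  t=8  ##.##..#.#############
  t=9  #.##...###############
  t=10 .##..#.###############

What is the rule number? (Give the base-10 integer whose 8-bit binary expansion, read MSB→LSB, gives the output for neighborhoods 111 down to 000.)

173

  ### -> #   bit 7 = 1  t=0,i=8
  ##. -> .   bit 6 = 0  t=0,i=9
  #.# -> #   bit 5 = 1  t=0,i=6
  #.. -> .   bit 4 = 0  t=0,i=2
  .## -> #   bit 3 = 1  t=0,i=7
  .#. -> #   bit 2 = 1  t=0,i=1
  ..# -> .   bit 1 = 0  t=0,i=0
  ... -> #   bit 0 = 1  t=0,i=3
  bits 10101101 = 173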